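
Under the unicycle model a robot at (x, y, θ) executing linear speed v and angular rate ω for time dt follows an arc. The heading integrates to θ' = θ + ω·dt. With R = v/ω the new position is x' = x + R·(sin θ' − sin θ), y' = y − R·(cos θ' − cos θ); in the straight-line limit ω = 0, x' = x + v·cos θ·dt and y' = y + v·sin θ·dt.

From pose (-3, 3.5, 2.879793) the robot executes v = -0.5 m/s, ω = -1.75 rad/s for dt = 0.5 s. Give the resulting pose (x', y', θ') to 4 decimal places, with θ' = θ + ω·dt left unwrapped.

θ' = 2.8798 + -1.75·0.5 = 2.0048
R = v/ω = -0.5/-1.75 = 0.2857
x' = -3 + 0.2857·(sin 2.0048 − sin 2.8798) = -2.8147
y' = 3.5 − 0.2857·(cos 2.0048 − cos 2.8798) = 3.3442

(-2.8147, 3.3442, 2.0048)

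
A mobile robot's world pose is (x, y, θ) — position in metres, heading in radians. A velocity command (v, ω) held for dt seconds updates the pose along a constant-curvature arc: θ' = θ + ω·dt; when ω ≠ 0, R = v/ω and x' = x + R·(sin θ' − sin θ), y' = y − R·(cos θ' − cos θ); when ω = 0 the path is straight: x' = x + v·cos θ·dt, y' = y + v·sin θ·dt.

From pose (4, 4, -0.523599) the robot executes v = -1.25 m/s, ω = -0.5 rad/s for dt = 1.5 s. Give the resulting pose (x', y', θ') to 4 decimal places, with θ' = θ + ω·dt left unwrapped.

(2.8596, 5.4330, -1.2736)

θ' = -0.5236 + -0.5·1.5 = -1.2736
R = v/ω = -1.25/-0.5 = 2.5000
x' = 4 + 2.5000·(sin -1.2736 − sin -0.5236) = 2.8596
y' = 4 − 2.5000·(cos -1.2736 − cos -0.5236) = 5.4330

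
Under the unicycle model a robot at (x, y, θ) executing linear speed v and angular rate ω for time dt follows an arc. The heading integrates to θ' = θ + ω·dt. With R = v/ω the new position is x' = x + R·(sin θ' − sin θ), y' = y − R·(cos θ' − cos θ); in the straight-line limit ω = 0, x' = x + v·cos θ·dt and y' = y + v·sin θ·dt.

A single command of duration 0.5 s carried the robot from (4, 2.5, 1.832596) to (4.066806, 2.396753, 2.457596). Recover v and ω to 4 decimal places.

v = -0.2500, ω = 1.2500

Δθ = 2.457596 − 1.832596 = 0.625000
ω = Δθ/dt = 0.625000/0.5 = 1.2500
R = −Δy/(cos θ' − cos θ) = -0.2000
v = R·ω = -0.2000·1.2500 = -0.2500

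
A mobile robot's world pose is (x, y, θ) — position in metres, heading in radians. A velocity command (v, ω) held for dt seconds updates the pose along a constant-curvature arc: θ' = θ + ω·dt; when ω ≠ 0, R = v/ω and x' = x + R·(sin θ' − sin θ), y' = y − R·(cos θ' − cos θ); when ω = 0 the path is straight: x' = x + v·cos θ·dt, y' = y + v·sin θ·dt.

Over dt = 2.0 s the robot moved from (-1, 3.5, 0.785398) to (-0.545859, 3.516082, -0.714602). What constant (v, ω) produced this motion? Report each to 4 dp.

Δθ = -0.714602 − 0.785398 = -1.500000
ω = Δθ/dt = -1.500000/2.0 = -0.7500
R = Δx/(sin θ' − sin θ) = -0.3333
v = R·ω = -0.3333·-0.7500 = 0.2500

v = 0.2500, ω = -0.7500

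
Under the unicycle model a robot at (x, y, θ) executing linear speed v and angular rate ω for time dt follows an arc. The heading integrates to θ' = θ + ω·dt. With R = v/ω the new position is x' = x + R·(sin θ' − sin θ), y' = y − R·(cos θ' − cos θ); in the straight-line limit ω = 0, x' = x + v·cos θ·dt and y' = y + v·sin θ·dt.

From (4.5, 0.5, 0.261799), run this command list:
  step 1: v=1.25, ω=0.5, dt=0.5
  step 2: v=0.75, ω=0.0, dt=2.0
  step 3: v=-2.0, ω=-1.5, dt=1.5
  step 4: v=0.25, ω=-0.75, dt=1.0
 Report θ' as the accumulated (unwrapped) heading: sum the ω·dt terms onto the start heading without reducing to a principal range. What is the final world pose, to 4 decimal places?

(4.2914, 2.6453, -2.4882)

step 1: θ'=0.5118 (R=2.5000) → pose (5.0773, 0.7352, 0.5118)
step 2: θ'=0.5118 (straight) → pose (6.3851, 1.4698, 0.5118)
step 3: θ'=-1.7382 (R=1.3333) → pose (4.4174, 2.8544, -1.7382)
step 4: θ'=-2.4882 (R=-0.3333) → pose (4.2914, 2.6453, -2.4882)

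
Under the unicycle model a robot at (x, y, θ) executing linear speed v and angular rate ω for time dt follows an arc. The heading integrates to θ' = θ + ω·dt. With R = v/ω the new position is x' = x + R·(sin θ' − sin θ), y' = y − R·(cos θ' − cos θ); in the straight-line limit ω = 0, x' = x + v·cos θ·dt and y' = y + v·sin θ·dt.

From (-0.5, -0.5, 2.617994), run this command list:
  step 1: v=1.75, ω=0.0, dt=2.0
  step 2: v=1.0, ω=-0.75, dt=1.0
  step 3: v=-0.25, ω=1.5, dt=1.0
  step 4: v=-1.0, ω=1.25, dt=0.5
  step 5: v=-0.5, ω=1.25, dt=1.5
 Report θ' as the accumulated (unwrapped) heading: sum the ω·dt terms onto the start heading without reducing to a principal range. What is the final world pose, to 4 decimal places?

(-3.6599, 2.7827, 5.8680)

step 1: θ'=2.6180 (straight) → pose (-3.5311, 1.2500, 2.6180)
step 2: θ'=1.8680 (R=-1.3333) → pose (-4.1393, 2.0142, 1.8680)
step 3: θ'=3.3680 (R=-0.1667) → pose (-3.9425, 1.9006, 3.3680)
step 4: θ'=3.9930 (R=-0.8000) → pose (-3.5203, 2.1531, 3.9930)
step 5: θ'=5.8680 (R=-0.4000) → pose (-3.6599, 2.7827, 5.8680)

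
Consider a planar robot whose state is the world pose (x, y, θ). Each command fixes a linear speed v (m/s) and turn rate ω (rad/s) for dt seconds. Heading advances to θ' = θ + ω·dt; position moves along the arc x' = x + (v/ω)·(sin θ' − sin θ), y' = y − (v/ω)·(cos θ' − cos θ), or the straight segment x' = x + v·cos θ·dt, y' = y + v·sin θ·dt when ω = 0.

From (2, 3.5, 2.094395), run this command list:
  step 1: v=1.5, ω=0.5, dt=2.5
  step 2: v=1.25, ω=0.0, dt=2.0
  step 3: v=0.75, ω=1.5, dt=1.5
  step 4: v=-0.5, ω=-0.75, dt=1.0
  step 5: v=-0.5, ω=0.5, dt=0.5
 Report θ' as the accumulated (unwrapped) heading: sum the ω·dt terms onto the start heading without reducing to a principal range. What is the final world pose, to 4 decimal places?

(-4.1687, 4.2273, 5.0944)

step 1: θ'=3.3444 (R=3.0000) → pose (-1.2023, 4.9385, 3.3444)
step 2: θ'=3.3444 (straight) → pose (-3.6511, 4.4350, 3.3444)
step 3: θ'=5.5944 (R=0.5000) → pose (-3.8682, 3.5592, 5.5944)
step 4: θ'=4.8444 (R=0.6667) → pose (-4.1053, 3.9861, 4.8444)
step 5: θ'=5.0944 (R=-1.0000) → pose (-4.1687, 4.2273, 5.0944)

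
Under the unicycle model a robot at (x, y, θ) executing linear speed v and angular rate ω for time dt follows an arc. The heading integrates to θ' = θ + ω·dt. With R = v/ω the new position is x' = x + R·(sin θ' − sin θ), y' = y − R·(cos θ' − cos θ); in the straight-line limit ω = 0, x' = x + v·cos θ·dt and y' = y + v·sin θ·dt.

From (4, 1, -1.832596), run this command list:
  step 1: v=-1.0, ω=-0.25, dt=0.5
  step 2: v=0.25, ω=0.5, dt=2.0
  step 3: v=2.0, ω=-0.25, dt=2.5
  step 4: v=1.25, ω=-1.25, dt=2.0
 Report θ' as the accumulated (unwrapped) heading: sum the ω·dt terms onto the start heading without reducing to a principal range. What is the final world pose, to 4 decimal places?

step 1: θ'=-1.9576 (R=4.0000) → pose (4.1592, 1.4736, -1.9576)
step 2: θ'=-0.9576 (R=0.5000) → pose (4.2134, 0.9973, -0.9576)
step 3: θ'=-1.5826 (R=-8.0000) → pose (5.6703, -3.7010, -1.5826)
step 4: θ'=-4.0826 (R=-1.0000) → pose (3.8623, -4.2782, -4.0826)

(3.8623, -4.2782, -4.0826)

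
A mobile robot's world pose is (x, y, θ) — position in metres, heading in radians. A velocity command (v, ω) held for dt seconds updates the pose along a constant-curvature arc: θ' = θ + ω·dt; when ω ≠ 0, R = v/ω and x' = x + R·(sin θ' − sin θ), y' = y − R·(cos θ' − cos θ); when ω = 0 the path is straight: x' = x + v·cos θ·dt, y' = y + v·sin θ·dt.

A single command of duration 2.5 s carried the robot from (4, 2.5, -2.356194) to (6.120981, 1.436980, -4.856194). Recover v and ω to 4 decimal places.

Δθ = -4.856194 − -2.356194 = -2.500000
ω = Δθ/dt = -2.500000/2.5 = -1.0000
R = Δx/(sin θ' − sin θ) = 1.2500
v = R·ω = 1.2500·-1.0000 = -1.2500

v = -1.2500, ω = -1.0000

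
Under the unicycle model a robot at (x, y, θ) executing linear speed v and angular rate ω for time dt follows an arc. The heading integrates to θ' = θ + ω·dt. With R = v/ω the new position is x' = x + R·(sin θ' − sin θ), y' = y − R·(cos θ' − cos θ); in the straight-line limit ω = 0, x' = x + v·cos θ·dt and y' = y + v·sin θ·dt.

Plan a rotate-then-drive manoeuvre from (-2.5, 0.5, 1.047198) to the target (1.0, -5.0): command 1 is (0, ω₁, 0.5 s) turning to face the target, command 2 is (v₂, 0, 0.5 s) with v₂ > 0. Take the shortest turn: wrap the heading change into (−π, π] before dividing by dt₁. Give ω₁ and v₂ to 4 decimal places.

ω₁ = -4.1025, v₂ = 13.0384

heading to target = atan2(-5−0.5, 1−-2.5) = -1.0041
Δθ = wrap(-1.0041 − 1.0472) = -2.0513; ω₁ = Δθ/dt₁ = -4.1025
distance = √((1−-2.5)² + (-5−0.5)²) = 6.5192; v₂ = distance/dt₂ = 13.0384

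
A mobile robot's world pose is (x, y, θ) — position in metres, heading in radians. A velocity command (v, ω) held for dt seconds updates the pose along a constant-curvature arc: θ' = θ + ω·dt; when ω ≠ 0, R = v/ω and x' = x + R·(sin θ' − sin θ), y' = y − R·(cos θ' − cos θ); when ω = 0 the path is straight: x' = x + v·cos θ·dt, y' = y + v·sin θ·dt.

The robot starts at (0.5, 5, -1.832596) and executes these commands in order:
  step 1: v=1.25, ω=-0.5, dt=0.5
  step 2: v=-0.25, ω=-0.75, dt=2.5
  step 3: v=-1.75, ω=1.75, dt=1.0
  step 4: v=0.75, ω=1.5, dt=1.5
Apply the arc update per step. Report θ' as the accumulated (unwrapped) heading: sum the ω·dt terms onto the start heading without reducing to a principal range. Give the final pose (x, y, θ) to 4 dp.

(2.7539, 3.7815, 0.0424)

step 1: θ'=-2.0826 (R=-2.5000) → pose (0.2648, 4.4227, -2.0826)
step 2: θ'=-3.9576 (R=0.3333) → pose (0.7983, 4.4878, -3.9576)
step 3: θ'=-2.2076 (R=-1.0000) → pose (2.3307, 4.5783, -2.2076)
step 4: θ'=0.0424 (R=0.5000) → pose (2.7539, 3.7815, 0.0424)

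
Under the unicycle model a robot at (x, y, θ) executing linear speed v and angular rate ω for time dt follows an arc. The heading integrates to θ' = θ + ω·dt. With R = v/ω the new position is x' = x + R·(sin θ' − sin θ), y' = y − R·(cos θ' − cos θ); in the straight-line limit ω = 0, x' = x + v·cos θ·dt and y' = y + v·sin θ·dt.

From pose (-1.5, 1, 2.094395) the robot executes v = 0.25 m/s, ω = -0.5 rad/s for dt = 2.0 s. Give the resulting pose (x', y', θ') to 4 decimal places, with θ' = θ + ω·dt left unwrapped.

θ' = 2.0944 + -0.5·2.0 = 1.0944
R = v/ω = 0.25/-0.5 = -0.5000
x' = -1.5 + -0.5000·(sin 1.0944 − sin 2.0944) = -1.5113
y' = 1 − -0.5000·(cos 1.0944 − cos 2.0944) = 1.4793

(-1.5113, 1.4793, 1.0944)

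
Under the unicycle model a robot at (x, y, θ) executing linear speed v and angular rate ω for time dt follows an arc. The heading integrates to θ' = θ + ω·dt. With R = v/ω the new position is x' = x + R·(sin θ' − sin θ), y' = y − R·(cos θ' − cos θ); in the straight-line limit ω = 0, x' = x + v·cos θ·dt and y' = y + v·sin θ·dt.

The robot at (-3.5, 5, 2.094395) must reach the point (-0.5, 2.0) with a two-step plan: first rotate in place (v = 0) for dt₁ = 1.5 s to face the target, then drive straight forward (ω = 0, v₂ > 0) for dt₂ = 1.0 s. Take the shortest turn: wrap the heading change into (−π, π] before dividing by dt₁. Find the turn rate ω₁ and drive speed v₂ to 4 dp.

ω₁ = -1.9199, v₂ = 4.2426

heading to target = atan2(2−5, -0.5−-3.5) = -0.7854
Δθ = wrap(-0.7854 − 2.0944) = -2.8798; ω₁ = Δθ/dt₁ = -1.9199
distance = √((-0.5−-3.5)² + (2−5)²) = 4.2426; v₂ = distance/dt₂ = 4.2426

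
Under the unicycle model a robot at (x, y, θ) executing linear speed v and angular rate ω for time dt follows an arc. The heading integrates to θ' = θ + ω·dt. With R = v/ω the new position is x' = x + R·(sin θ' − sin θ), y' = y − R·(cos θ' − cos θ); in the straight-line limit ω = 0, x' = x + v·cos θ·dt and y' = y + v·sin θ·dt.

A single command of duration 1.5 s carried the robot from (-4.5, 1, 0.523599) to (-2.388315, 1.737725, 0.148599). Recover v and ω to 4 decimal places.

Δθ = 0.148599 − 0.523599 = -0.375000
ω = Δθ/dt = -0.375000/1.5 = -0.2500
R = Δx/(sin θ' − sin θ) = -6.0000
v = R·ω = -6.0000·-0.2500 = 1.5000

v = 1.5000, ω = -0.2500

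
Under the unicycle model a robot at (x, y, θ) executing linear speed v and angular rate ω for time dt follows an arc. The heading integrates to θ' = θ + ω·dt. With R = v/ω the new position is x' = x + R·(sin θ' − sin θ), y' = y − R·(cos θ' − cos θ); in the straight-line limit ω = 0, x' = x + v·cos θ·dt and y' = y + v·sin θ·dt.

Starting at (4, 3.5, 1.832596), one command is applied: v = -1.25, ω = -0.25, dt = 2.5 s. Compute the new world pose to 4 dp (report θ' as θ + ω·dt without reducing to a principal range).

(3.8442, 0.4296, 1.2076)

θ' = 1.8326 + -0.25·2.5 = 1.2076
R = v/ω = -1.25/-0.25 = 5.0000
x' = 4 + 5.0000·(sin 1.2076 − sin 1.8326) = 3.8442
y' = 3.5 − 5.0000·(cos 1.2076 − cos 1.8326) = 0.4296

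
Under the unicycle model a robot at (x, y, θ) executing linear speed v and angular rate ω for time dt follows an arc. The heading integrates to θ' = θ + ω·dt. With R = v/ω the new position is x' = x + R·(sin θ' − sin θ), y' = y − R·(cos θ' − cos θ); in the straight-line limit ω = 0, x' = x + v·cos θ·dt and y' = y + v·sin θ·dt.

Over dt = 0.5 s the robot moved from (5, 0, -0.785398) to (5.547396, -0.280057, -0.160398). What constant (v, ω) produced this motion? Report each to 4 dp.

v = 1.2500, ω = 1.2500

Δθ = -0.160398 − -0.785398 = 0.625000
ω = Δθ/dt = 0.625000/0.5 = 1.2500
R = Δx/(sin θ' − sin θ) = 1.0000
v = R·ω = 1.0000·1.2500 = 1.2500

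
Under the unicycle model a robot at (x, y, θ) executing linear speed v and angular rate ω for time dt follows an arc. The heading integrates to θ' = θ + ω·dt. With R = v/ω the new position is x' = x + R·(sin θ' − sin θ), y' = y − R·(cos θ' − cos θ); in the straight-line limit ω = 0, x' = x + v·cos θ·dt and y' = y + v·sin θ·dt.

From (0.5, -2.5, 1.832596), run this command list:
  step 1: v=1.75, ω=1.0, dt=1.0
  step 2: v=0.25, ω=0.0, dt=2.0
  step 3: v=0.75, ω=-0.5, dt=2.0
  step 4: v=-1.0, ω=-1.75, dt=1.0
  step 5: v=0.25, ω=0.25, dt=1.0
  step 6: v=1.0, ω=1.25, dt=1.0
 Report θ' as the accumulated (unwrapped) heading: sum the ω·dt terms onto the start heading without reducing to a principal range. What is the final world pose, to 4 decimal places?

step 1: θ'=2.8326 (R=1.7500) → pose (-0.6582, -1.2858, 2.8326)
step 2: θ'=2.8326 (straight) → pose (-1.1345, -1.1338, 2.8326)
step 3: θ'=1.8326 (R=-1.5000) → pose (-2.1272, -0.0930, 1.8326)
step 4: θ'=0.0826 (R=0.5714) → pose (-2.6321, -0.8104, 0.0826)
step 5: θ'=0.3326 (R=1.0000) → pose (-2.3881, -0.7590, 0.3326)
step 6: θ'=1.5826 (R=0.8000) → pose (-1.8493, 0.0066, 1.5826)

(-1.8493, 0.0066, 1.5826)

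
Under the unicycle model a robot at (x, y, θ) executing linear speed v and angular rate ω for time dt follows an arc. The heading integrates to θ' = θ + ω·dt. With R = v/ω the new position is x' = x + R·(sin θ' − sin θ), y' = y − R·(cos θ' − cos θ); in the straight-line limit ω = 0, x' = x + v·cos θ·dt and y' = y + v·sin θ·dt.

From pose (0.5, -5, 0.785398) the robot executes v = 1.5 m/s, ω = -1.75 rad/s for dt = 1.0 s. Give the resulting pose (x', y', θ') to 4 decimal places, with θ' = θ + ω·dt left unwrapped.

θ' = 0.7854 + -1.75·1.0 = -0.9646
R = v/ω = 1.5/-1.75 = -0.8571
x' = 0.5 + -0.8571·(sin -0.9646 − sin 0.7854) = 1.8105
y' = -5 − -0.8571·(cos -0.9646 − cos 0.7854) = -5.1177

(1.8105, -5.1177, -0.9646)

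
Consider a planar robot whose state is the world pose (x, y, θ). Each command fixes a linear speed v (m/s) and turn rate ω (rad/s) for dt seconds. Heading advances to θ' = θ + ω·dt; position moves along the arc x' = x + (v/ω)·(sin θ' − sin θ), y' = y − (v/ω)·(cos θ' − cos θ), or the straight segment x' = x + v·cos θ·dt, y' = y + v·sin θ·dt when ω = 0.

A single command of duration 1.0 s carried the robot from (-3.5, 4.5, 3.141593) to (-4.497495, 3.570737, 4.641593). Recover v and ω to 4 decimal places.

v = 1.5000, ω = 1.5000

Δθ = 4.641593 − 3.141593 = 1.500000
ω = Δθ/dt = 1.500000/1.0 = 1.5000
R = Δx/(sin θ' − sin θ) = 1.0000
v = R·ω = 1.0000·1.5000 = 1.5000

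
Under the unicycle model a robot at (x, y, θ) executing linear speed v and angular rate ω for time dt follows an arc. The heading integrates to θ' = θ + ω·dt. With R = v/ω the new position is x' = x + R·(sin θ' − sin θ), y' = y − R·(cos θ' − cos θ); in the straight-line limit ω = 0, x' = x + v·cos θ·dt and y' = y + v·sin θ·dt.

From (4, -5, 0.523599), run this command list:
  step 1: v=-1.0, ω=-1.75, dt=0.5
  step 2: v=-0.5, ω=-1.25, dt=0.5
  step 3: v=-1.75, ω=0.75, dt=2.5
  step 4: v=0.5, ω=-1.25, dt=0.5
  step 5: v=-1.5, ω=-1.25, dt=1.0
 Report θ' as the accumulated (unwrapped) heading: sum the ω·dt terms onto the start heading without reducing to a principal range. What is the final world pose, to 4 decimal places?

(-1.5485, -4.1244, -0.9764)

step 1: θ'=-0.3514 (R=0.5714) → pose (3.5176, -5.0416, -0.3514)
step 2: θ'=-0.9764 (R=0.4000) → pose (3.3239, -4.8901, -0.9764)
step 3: θ'=0.8986 (R=-2.3333) → pose (-0.4350, -4.7438, 0.8986)
step 4: θ'=0.2736 (R=-0.4000) → pose (-0.2301, -4.6077, 0.2736)
step 5: θ'=-0.9764 (R=1.2000) → pose (-1.5485, -4.1244, -0.9764)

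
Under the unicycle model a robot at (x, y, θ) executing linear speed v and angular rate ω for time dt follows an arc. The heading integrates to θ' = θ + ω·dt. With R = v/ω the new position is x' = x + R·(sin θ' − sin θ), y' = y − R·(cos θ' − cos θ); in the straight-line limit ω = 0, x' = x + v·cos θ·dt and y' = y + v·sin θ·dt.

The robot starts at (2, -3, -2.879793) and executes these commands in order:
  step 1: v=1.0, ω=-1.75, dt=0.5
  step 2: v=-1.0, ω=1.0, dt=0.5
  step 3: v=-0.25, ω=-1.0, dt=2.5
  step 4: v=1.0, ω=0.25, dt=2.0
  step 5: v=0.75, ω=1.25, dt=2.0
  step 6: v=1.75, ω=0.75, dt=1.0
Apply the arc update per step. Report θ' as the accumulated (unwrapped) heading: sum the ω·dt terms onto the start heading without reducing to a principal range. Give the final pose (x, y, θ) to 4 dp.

(1.5158, -2.4802, -2.0048)

step 1: θ'=-3.7548 (R=-0.5714) → pose (1.5233, -2.9154, -3.7548)
step 2: θ'=-3.2548 (R=-1.0000) → pose (1.9858, -3.0912, -3.2548)
step 3: θ'=-5.7548 (R=0.2500) → pose (2.0836, -3.5555, -5.7548)
step 4: θ'=-5.2548 (R=4.0000) → pose (3.4929, -2.1658, -5.2548)
step 5: θ'=-2.7548 (R=0.6000) → pose (2.7527, -1.3004, -2.7548)
step 6: θ'=-2.0048 (R=2.3333) → pose (1.5158, -2.4802, -2.0048)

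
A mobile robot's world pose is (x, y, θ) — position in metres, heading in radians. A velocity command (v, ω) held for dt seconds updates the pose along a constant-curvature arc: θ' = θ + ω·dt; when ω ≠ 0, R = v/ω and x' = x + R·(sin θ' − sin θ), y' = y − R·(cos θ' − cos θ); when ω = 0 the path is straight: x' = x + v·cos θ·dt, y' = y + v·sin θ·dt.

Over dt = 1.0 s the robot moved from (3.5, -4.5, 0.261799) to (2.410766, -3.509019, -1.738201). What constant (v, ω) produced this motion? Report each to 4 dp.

Δθ = -1.738201 − 0.261799 = -2.000000
ω = Δθ/dt = -2.000000/1.0 = -2.0000
R = Δx/(sin θ' − sin θ) = 0.8750
v = R·ω = 0.8750·-2.0000 = -1.7500

v = -1.7500, ω = -2.0000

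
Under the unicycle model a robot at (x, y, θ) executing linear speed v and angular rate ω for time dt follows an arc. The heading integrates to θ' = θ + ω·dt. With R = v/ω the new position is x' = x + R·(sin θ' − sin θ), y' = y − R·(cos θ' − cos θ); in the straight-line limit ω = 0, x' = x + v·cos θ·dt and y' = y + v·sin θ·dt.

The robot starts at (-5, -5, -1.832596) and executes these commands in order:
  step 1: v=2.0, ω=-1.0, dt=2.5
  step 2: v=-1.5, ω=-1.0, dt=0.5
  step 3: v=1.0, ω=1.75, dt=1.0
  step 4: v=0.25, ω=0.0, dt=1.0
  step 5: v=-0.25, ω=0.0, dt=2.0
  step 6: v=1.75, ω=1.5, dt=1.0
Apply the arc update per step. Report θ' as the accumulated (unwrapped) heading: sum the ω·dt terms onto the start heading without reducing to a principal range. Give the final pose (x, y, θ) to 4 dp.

(-10.1425, -6.4570, -1.5826)

step 1: θ'=-4.3326 (R=-2.0000) → pose (-8.7893, -5.2238, -4.3326)
step 2: θ'=-4.8326 (R=1.5000) → pose (-8.6933, -5.9598, -4.8326)
step 3: θ'=-3.0826 (R=0.5714) → pose (-9.2943, -5.3208, -3.0826)
step 4: θ'=-3.0826 (straight) → pose (-9.5438, -5.3356, -3.0826)
step 5: θ'=-3.0826 (straight) → pose (-9.0447, -5.3061, -3.0826)
step 6: θ'=-1.5826 (R=1.1667) → pose (-10.1425, -6.4570, -1.5826)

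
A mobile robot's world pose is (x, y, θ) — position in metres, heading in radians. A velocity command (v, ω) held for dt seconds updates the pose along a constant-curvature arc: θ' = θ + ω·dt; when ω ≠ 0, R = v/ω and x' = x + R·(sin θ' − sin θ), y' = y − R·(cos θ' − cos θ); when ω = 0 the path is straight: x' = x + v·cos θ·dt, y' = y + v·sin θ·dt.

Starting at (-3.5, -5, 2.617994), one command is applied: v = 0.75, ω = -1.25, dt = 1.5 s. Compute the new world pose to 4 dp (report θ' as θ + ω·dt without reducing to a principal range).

(-3.6059, -4.0385, 0.7430)

θ' = 2.6180 + -1.25·1.5 = 0.7430
R = v/ω = 0.75/-1.25 = -0.6000
x' = -3.5 + -0.6000·(sin 0.7430 − sin 2.6180) = -3.6059
y' = -5 − -0.6000·(cos 0.7430 − cos 2.6180) = -4.0385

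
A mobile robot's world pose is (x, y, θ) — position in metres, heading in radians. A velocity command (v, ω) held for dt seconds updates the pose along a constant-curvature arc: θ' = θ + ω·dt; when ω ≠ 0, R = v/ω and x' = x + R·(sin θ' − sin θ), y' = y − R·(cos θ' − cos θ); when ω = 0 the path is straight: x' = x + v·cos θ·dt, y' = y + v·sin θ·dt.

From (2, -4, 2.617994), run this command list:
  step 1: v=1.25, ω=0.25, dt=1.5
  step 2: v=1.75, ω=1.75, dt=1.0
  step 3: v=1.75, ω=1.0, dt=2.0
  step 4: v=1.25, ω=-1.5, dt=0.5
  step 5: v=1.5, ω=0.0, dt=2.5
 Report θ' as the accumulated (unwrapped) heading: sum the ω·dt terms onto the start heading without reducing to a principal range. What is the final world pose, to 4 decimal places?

(5.8199, -6.9408, 5.9930)

step 1: θ'=2.9930 (R=5.0000) → pose (0.2403, -3.3852, 2.9930)
step 2: θ'=4.7430 (R=1.0000) → pose (-0.9073, -4.4048, 4.7430)
step 3: θ'=6.7430 (R=1.7500) → pose (1.6185, -5.9195, 6.7430)
step 4: θ'=5.9930 (R=-0.8333) → pose (2.2267, -5.8678, 5.9930)
step 5: θ'=5.9930 (straight) → pose (5.8199, -6.9408, 5.9930)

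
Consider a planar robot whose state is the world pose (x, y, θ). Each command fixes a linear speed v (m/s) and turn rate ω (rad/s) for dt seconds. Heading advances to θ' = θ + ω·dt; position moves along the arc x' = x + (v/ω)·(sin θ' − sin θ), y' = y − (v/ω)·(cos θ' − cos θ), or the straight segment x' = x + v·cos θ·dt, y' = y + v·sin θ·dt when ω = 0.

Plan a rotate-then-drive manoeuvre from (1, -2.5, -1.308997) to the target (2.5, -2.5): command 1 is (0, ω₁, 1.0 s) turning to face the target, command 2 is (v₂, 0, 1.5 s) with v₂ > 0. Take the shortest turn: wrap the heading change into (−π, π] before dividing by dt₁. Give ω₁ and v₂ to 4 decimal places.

heading to target = atan2(-2.5−-2.5, 2.5−1) = 0.0000
Δθ = wrap(0.0000 − -1.3090) = 1.3090; ω₁ = Δθ/dt₁ = 1.3090
distance = √((2.5−1)² + (-2.5−-2.5)²) = 1.5000; v₂ = distance/dt₂ = 1.0000

ω₁ = 1.3090, v₂ = 1.0000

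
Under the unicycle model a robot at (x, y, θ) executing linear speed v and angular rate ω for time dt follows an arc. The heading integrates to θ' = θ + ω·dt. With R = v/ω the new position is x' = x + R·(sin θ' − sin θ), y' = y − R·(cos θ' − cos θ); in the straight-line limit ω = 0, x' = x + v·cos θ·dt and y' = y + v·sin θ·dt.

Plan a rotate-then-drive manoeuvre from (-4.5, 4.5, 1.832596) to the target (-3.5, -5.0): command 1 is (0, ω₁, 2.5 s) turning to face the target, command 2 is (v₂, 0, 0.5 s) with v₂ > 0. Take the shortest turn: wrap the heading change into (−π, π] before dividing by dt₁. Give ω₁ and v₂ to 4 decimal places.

ω₁ = 1.1939, v₂ = 19.1050

heading to target = atan2(-5−4.5, -3.5−-4.5) = -1.4659
Δθ = wrap(-1.4659 − 1.8326) = 2.9847; ω₁ = Δθ/dt₁ = 1.1939
distance = √((-3.5−-4.5)² + (-5−4.5)²) = 9.5525; v₂ = distance/dt₂ = 19.1050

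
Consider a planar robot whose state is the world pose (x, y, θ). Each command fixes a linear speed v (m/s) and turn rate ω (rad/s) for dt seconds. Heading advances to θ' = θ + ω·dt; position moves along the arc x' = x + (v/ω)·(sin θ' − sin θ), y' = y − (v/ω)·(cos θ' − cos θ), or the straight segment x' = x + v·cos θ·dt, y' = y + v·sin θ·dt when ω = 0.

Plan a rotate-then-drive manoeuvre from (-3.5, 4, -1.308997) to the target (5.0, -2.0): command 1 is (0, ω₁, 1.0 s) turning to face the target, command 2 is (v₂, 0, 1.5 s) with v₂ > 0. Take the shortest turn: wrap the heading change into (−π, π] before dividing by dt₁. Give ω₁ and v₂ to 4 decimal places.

heading to target = atan2(-2−4, 5−-3.5) = -0.6147
Δθ = wrap(-0.6147 − -1.3090) = 0.6943; ω₁ = Δθ/dt₁ = 0.6943
distance = √((5−-3.5)² + (-2−4)²) = 10.4043; v₂ = distance/dt₂ = 6.9362

ω₁ = 0.6943, v₂ = 6.9362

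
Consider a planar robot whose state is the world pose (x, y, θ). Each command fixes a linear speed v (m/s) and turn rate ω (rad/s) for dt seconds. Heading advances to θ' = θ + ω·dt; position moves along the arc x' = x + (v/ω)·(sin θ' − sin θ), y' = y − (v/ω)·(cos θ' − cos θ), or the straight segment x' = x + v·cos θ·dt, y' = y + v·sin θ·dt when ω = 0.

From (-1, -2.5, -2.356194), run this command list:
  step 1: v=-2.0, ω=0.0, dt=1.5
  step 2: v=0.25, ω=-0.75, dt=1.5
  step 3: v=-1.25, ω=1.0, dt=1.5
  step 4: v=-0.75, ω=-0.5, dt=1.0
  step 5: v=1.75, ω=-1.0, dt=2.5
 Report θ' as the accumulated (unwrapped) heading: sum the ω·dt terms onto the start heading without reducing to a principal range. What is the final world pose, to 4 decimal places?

step 1: θ'=-2.3562 (straight) → pose (1.1213, -0.3787, -2.3562)
step 2: θ'=-3.4812 (R=-0.3333) → pose (0.7746, -0.4573, -3.4812)
step 3: θ'=-1.9812 (R=-1.2500) → pose (2.3372, 0.2226, -1.9812)
step 4: θ'=-2.4812 (R=1.5000) → pose (2.7925, 0.8088, -2.4812)
step 5: θ'=-4.9812 (R=-1.7500) → pose (0.0318, 2.6556, -4.9812)

(0.0318, 2.6556, -4.9812)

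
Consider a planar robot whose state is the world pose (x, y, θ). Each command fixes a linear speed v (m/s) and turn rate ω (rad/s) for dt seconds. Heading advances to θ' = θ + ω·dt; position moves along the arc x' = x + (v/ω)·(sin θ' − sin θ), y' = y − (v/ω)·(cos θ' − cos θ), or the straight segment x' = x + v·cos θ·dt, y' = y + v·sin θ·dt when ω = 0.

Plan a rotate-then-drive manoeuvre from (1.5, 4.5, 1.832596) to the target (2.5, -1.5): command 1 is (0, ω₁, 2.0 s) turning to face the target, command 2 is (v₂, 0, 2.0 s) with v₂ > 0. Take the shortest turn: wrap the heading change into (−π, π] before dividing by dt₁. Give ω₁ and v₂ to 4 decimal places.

ω₁ = 1.5225, v₂ = 3.0414

heading to target = atan2(-1.5−4.5, 2.5−1.5) = -1.4056
Δθ = wrap(-1.4056 − 1.8326) = 3.0449; ω₁ = Δθ/dt₁ = 1.5225
distance = √((2.5−1.5)² + (-1.5−4.5)²) = 6.0828; v₂ = distance/dt₂ = 3.0414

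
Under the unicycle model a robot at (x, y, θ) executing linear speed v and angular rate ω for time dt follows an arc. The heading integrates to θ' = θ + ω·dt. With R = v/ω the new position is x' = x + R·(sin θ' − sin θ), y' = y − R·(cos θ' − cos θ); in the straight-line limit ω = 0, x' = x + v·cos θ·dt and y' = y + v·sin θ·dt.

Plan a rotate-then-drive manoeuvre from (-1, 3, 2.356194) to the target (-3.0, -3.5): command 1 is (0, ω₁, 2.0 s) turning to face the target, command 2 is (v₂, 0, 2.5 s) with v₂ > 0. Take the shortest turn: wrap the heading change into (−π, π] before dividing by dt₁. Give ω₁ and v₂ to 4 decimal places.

heading to target = atan2(-3.5−3, -3−-1) = -1.8693
Δθ = wrap(-1.8693 − 2.3562) = 2.0577; ω₁ = Δθ/dt₁ = 1.0288
distance = √((-3−-1)² + (-3.5−3)²) = 6.8007; v₂ = distance/dt₂ = 2.7203

ω₁ = 1.0288, v₂ = 2.7203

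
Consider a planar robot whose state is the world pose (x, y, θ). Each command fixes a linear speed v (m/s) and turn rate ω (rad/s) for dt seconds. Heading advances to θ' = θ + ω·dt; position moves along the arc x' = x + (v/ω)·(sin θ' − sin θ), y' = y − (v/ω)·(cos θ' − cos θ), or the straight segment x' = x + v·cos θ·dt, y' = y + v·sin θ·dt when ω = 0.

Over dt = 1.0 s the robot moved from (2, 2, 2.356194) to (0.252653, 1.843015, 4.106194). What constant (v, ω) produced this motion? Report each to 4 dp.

Δθ = 4.106194 − 2.356194 = 1.750000
ω = Δθ/dt = 1.750000/1.0 = 1.7500
R = Δx/(sin θ' − sin θ) = 1.1429
v = R·ω = 1.1429·1.7500 = 2.0000

v = 2.0000, ω = 1.7500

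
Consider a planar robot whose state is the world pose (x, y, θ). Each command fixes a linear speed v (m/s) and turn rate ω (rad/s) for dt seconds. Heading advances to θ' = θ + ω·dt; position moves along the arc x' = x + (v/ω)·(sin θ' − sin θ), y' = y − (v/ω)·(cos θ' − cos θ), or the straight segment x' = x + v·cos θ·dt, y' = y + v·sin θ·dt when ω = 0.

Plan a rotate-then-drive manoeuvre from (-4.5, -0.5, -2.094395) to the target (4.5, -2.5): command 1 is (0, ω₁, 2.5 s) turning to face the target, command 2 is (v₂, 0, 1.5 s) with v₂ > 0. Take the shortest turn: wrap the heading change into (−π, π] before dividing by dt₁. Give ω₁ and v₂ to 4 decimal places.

ω₁ = 0.7503, v₂ = 6.1464

heading to target = atan2(-2.5−-0.5, 4.5−-4.5) = -0.2187
Δθ = wrap(-0.2187 − -2.0944) = 1.8757; ω₁ = Δθ/dt₁ = 0.7503
distance = √((4.5−-4.5)² + (-2.5−-0.5)²) = 9.2195; v₂ = distance/dt₂ = 6.1464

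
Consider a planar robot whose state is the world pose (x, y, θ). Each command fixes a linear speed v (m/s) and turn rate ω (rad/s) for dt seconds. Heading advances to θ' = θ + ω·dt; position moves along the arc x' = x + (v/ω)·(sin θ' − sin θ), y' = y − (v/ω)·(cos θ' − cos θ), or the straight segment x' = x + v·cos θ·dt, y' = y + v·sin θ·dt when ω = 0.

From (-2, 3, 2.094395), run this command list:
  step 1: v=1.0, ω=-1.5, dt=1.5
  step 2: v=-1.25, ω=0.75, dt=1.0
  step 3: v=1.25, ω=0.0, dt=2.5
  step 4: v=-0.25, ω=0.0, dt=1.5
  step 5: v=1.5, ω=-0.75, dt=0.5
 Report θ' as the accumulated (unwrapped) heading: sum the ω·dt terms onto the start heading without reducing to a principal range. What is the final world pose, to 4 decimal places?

(0.4521, 5.5613, 0.2194)

step 1: θ'=-0.1556 (R=-0.6667) → pose (-1.3193, 3.9919, -0.1556)
step 2: θ'=0.5944 (R=-1.6667) → pose (-2.5110, 3.7262, 0.5944)
step 3: θ'=0.5944 (straight) → pose (0.0780, 5.4763, 0.5944)
step 4: θ'=0.5944 (straight) → pose (-0.2326, 5.2662, 0.5944)
step 5: θ'=0.2194 (R=-2.0000) → pose (0.4521, 5.5613, 0.2194)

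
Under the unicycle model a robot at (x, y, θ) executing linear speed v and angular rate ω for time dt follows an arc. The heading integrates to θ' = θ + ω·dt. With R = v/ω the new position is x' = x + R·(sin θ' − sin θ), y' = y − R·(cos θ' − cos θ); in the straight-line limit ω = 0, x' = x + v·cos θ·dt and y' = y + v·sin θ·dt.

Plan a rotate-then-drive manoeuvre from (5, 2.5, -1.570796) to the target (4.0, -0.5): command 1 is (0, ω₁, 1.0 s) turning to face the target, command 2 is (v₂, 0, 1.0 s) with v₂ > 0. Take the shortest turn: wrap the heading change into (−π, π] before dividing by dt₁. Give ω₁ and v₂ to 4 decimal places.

heading to target = atan2(-0.5−2.5, 4−5) = -1.8925
Δθ = wrap(-1.8925 − -1.5708) = -0.3218; ω₁ = Δθ/dt₁ = -0.3218
distance = √((4−5)² + (-0.5−2.5)²) = 3.1623; v₂ = distance/dt₂ = 3.1623

ω₁ = -0.3218, v₂ = 3.1623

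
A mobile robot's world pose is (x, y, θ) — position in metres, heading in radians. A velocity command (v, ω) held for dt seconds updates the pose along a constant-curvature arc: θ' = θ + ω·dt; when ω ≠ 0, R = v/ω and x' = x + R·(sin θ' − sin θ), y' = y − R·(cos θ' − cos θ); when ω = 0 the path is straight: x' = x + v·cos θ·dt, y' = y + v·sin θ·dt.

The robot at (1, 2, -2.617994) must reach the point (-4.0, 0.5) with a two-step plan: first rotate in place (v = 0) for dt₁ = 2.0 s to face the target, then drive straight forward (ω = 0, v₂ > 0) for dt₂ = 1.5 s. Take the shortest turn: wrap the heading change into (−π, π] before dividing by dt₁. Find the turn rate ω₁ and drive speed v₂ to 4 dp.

heading to target = atan2(0.5−2, -4−1) = -2.8501
Δθ = wrap(-2.8501 − -2.6180) = -0.2321; ω₁ = Δθ/dt₁ = -0.1161
distance = √((-4−1)² + (0.5−2)²) = 5.2202; v₂ = distance/dt₂ = 3.4801

ω₁ = -0.1161, v₂ = 3.4801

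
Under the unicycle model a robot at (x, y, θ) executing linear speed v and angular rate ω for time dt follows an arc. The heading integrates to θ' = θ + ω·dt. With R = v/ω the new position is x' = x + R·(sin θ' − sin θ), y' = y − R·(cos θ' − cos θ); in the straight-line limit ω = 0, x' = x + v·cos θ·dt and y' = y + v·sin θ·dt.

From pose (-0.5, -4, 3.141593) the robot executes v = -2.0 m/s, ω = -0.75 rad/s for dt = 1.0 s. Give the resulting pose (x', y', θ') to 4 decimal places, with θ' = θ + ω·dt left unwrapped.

(1.3177, -4.7155, 2.3916)

θ' = 3.1416 + -0.75·1.0 = 2.3916
R = v/ω = -2.0/-0.75 = 2.6667
x' = -0.5 + 2.6667·(sin 2.3916 − sin 3.1416) = 1.3177
y' = -4 − 2.6667·(cos 2.3916 − cos 3.1416) = -4.7155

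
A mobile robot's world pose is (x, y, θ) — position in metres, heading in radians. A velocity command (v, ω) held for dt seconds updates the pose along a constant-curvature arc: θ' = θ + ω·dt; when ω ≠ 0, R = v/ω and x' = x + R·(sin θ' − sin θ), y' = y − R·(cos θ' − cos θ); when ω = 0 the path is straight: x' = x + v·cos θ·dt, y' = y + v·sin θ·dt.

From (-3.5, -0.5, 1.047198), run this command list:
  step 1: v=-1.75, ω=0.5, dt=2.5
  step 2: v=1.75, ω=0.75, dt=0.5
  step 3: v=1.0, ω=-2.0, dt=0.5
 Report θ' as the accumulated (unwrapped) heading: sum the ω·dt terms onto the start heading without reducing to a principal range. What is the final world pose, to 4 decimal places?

step 1: θ'=2.2972 (R=-3.5000) → pose (-3.0854, -4.5746, 2.2972)
step 2: θ'=2.6722 (R=2.3333) → pose (-3.7743, -4.0434, 2.6722)
step 3: θ'=1.6722 (R=-0.5000) → pose (-4.0455, -3.6481, 1.6722)

(-4.0455, -3.6481, 1.6722)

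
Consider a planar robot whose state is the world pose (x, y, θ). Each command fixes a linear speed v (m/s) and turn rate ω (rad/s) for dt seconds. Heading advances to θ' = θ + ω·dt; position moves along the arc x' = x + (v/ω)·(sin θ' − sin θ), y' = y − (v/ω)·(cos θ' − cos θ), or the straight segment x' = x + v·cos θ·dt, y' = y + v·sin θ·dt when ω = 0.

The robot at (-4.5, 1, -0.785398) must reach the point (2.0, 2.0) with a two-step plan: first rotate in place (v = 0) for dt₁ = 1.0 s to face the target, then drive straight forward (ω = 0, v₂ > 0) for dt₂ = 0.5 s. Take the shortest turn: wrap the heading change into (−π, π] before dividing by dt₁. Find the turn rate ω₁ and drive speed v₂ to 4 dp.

ω₁ = 0.9380, v₂ = 13.1529

heading to target = atan2(2−1, 2−-4.5) = 0.1526
Δθ = wrap(0.1526 − -0.7854) = 0.9380; ω₁ = Δθ/dt₁ = 0.9380
distance = √((2−-4.5)² + (2−1)²) = 6.5765; v₂ = distance/dt₂ = 13.1529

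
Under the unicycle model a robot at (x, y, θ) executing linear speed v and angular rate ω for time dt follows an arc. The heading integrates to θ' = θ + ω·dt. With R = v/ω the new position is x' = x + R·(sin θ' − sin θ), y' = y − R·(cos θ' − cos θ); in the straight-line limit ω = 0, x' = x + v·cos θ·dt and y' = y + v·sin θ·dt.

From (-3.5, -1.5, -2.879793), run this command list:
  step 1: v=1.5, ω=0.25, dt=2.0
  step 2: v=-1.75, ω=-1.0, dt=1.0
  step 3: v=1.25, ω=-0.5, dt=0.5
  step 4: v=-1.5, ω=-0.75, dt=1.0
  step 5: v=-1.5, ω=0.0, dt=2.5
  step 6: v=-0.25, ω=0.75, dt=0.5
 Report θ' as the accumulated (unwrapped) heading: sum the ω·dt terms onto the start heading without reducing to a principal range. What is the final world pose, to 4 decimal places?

(-2.8119, -7.0639, -4.0048)

step 1: θ'=-2.3798 (R=6.0000) → pose (-6.0884, -2.9540, -2.3798)
step 2: θ'=-3.3798 (R=1.7500) → pose (-4.4676, -2.5197, -3.3798)
step 3: θ'=-3.6298 (R=-2.5000) → pose (-5.0503, -2.2982, -3.6298)
step 4: θ'=-4.3798 (R=2.0000) → pose (-4.0980, -3.4116, -4.3798)
step 5: θ'=-4.3798 (straight) → pose (-2.8736, -6.9561, -4.3798)
step 6: θ'=-4.0048 (R=-0.3333) → pose (-2.8119, -7.0639, -4.0048)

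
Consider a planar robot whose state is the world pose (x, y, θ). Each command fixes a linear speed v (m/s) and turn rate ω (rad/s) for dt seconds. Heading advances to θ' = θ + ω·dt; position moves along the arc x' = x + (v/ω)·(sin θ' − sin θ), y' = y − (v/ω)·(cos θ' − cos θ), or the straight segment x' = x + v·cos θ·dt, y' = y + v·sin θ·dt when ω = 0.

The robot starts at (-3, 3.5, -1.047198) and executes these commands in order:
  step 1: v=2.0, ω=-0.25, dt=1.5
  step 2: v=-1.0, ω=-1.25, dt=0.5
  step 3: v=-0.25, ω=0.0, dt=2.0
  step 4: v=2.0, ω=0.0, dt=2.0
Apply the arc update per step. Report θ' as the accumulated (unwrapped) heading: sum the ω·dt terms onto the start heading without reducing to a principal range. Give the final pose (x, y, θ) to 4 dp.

(-3.5412, -1.9405, -2.0472)

step 1: θ'=-1.4222 (R=-8.0000) → pose (-2.0164, 0.6844, -1.4222)
step 2: θ'=-2.0472 (R=0.8000) → pose (-1.9361, 1.1697, -2.0472)
step 3: θ'=-2.0472 (straight) → pose (-1.7068, 1.6141, -2.0472)
step 4: θ'=-2.0472 (straight) → pose (-3.5412, -1.9405, -2.0472)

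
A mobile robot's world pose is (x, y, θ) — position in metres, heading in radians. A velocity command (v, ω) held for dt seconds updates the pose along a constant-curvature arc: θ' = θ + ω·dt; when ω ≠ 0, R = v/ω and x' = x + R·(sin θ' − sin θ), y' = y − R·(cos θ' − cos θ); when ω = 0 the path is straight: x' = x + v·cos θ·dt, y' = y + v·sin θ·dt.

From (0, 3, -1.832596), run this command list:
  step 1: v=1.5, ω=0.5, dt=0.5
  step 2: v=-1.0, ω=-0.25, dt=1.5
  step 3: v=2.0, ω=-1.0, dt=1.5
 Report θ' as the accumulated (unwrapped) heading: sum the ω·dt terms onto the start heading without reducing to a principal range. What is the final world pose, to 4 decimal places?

(-2.2806, 2.5741, -3.4576)

step 1: θ'=-1.5826 (R=3.0000) → pose (-0.1020, 2.2589, -1.5826)
step 2: θ'=-1.9576 (R=4.0000) → pose (0.1932, 3.7206, -1.9576)
step 3: θ'=-3.4576 (R=-2.0000) → pose (-2.2806, 2.5741, -3.4576)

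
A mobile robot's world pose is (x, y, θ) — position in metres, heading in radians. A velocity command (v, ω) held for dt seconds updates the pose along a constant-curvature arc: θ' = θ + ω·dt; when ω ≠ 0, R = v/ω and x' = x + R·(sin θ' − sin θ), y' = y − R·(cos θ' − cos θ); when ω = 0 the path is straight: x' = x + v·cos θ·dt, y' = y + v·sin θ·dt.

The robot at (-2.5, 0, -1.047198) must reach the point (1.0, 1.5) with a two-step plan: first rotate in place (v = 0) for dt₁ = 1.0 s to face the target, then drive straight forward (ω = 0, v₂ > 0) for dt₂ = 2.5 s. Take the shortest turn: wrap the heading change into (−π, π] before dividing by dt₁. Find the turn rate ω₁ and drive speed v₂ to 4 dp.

heading to target = atan2(1.5−0, 1−-2.5) = 0.4049
Δθ = wrap(0.4049 − -1.0472) = 1.4521; ω₁ = Δθ/dt₁ = 1.4521
distance = √((1−-2.5)² + (1.5−0)²) = 3.8079; v₂ = distance/dt₂ = 1.5232

ω₁ = 1.4521, v₂ = 1.5232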